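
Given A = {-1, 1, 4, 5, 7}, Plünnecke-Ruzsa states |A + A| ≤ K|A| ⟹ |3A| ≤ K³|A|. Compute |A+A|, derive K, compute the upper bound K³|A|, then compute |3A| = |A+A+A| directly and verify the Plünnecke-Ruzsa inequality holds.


|A| = 5.
Step 1: Compute A + A by enumerating all 25 pairs.
A + A = {-2, 0, 2, 3, 4, 5, 6, 8, 9, 10, 11, 12, 14}, so |A + A| = 13.
Step 2: Doubling constant K = |A + A|/|A| = 13/5 = 13/5 ≈ 2.6000.
Step 3: Plünnecke-Ruzsa gives |3A| ≤ K³·|A| = (2.6000)³ · 5 ≈ 87.8800.
Step 4: Compute 3A = A + A + A directly by enumerating all triples (a,b,c) ∈ A³; |3A| = 22.
Step 5: Check 22 ≤ 87.8800? Yes ✓.

K = 13/5, Plünnecke-Ruzsa bound K³|A| ≈ 87.8800, |3A| = 22, inequality holds.


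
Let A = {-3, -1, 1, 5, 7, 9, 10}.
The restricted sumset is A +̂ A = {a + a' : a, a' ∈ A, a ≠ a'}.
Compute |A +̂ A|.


Restricted sumset: A +̂ A = {a + a' : a ∈ A, a' ∈ A, a ≠ a'}.
Equivalently, take A + A and drop any sum 2a that is achievable ONLY as a + a for a ∈ A (i.e. sums representable only with equal summands).
Enumerate pairs (a, a') with a < a' (symmetric, so each unordered pair gives one sum; this covers all a ≠ a'):
  -3 + -1 = -4
  -3 + 1 = -2
  -3 + 5 = 2
  -3 + 7 = 4
  -3 + 9 = 6
  -3 + 10 = 7
  -1 + 1 = 0
  -1 + 5 = 4
  -1 + 7 = 6
  -1 + 9 = 8
  -1 + 10 = 9
  1 + 5 = 6
  1 + 7 = 8
  1 + 9 = 10
  1 + 10 = 11
  5 + 7 = 12
  5 + 9 = 14
  5 + 10 = 15
  7 + 9 = 16
  7 + 10 = 17
  9 + 10 = 19
Collected distinct sums: {-4, -2, 0, 2, 4, 6, 7, 8, 9, 10, 11, 12, 14, 15, 16, 17, 19}
|A +̂ A| = 17
(Reference bound: |A +̂ A| ≥ 2|A| - 3 for |A| ≥ 2, with |A| = 7 giving ≥ 11.)

|A +̂ A| = 17


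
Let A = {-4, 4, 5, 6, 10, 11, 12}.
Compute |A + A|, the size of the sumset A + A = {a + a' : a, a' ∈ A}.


A + A = {a + a' : a, a' ∈ A}; |A| = 7.
General bounds: 2|A| - 1 ≤ |A + A| ≤ |A|(|A|+1)/2, i.e. 13 ≤ |A + A| ≤ 28.
Lower bound 2|A|-1 is attained iff A is an arithmetic progression.
Enumerate sums a + a' for a ≤ a' (symmetric, so this suffices):
a = -4: -4+-4=-8, -4+4=0, -4+5=1, -4+6=2, -4+10=6, -4+11=7, -4+12=8
a = 4: 4+4=8, 4+5=9, 4+6=10, 4+10=14, 4+11=15, 4+12=16
a = 5: 5+5=10, 5+6=11, 5+10=15, 5+11=16, 5+12=17
a = 6: 6+6=12, 6+10=16, 6+11=17, 6+12=18
a = 10: 10+10=20, 10+11=21, 10+12=22
a = 11: 11+11=22, 11+12=23
a = 12: 12+12=24
Distinct sums: {-8, 0, 1, 2, 6, 7, 8, 9, 10, 11, 12, 14, 15, 16, 17, 18, 20, 21, 22, 23, 24}
|A + A| = 21

|A + A| = 21


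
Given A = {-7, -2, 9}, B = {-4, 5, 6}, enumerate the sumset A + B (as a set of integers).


A + B = {a + b : a ∈ A, b ∈ B}.
Enumerate all |A|·|B| = 3·3 = 9 pairs (a, b) and collect distinct sums.
a = -7: -7+-4=-11, -7+5=-2, -7+6=-1
a = -2: -2+-4=-6, -2+5=3, -2+6=4
a = 9: 9+-4=5, 9+5=14, 9+6=15
Collecting distinct sums: A + B = {-11, -6, -2, -1, 3, 4, 5, 14, 15}
|A + B| = 9

A + B = {-11, -6, -2, -1, 3, 4, 5, 14, 15}


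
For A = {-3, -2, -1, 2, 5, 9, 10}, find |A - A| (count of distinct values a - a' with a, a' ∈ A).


A - A = {a - a' : a, a' ∈ A}; |A| = 7.
Bounds: 2|A|-1 ≤ |A - A| ≤ |A|² - |A| + 1, i.e. 13 ≤ |A - A| ≤ 43.
Note: 0 ∈ A - A always (from a - a). The set is symmetric: if d ∈ A - A then -d ∈ A - A.
Enumerate nonzero differences d = a - a' with a > a' (then include -d):
Positive differences: {1, 2, 3, 4, 5, 6, 7, 8, 10, 11, 12, 13}
Full difference set: {0} ∪ (positive diffs) ∪ (negative diffs).
|A - A| = 1 + 2·12 = 25 (matches direct enumeration: 25).

|A - A| = 25


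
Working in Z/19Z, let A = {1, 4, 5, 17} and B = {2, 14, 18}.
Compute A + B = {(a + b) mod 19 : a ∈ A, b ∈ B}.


Work in Z/19Z: reduce every sum a + b modulo 19.
Enumerate all 12 pairs:
a = 1: 1+2=3, 1+14=15, 1+18=0
a = 4: 4+2=6, 4+14=18, 4+18=3
a = 5: 5+2=7, 5+14=0, 5+18=4
a = 17: 17+2=0, 17+14=12, 17+18=16
Distinct residues collected: {0, 3, 4, 6, 7, 12, 15, 16, 18}
|A + B| = 9 (out of 19 total residues).

A + B = {0, 3, 4, 6, 7, 12, 15, 16, 18}


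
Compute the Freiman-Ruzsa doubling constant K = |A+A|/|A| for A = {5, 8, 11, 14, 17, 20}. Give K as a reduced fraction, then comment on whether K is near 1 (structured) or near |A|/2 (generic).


|A| = 6.
Compute A + A by enumerating all 36 pairs.
A + A = {10, 13, 16, 19, 22, 25, 28, 31, 34, 37, 40}, so |A + A| = 11.
K = |A + A| / |A| = 11/6 (already in lowest terms) ≈ 1.8333.
Reference: AP of size 6 gives K = 11/6 ≈ 1.8333; a fully generic set of size 6 gives K ≈ 3.5000.

|A| = 6, |A + A| = 11, K = 11/6.


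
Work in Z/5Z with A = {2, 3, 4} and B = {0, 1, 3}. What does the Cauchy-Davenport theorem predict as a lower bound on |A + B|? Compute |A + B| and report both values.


Cauchy-Davenport: |A + B| ≥ min(p, |A| + |B| - 1) for A, B nonempty in Z/pZ.
|A| = 3, |B| = 3, p = 5.
CD lower bound = min(5, 3 + 3 - 1) = min(5, 5) = 5.
Compute A + B mod 5 directly:
a = 2: 2+0=2, 2+1=3, 2+3=0
a = 3: 3+0=3, 3+1=4, 3+3=1
a = 4: 4+0=4, 4+1=0, 4+3=2
A + B = {0, 1, 2, 3, 4}, so |A + B| = 5.
Verify: 5 ≥ 5? Yes ✓.

CD lower bound = 5, actual |A + B| = 5.


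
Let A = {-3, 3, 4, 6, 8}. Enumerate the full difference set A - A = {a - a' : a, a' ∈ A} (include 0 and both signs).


A - A = {a - a' : a, a' ∈ A}.
Compute a - a' for each ordered pair (a, a'):
a = -3: -3--3=0, -3-3=-6, -3-4=-7, -3-6=-9, -3-8=-11
a = 3: 3--3=6, 3-3=0, 3-4=-1, 3-6=-3, 3-8=-5
a = 4: 4--3=7, 4-3=1, 4-4=0, 4-6=-2, 4-8=-4
a = 6: 6--3=9, 6-3=3, 6-4=2, 6-6=0, 6-8=-2
a = 8: 8--3=11, 8-3=5, 8-4=4, 8-6=2, 8-8=0
Collecting distinct values (and noting 0 appears from a-a):
A - A = {-11, -9, -7, -6, -5, -4, -3, -2, -1, 0, 1, 2, 3, 4, 5, 6, 7, 9, 11}
|A - A| = 19

A - A = {-11, -9, -7, -6, -5, -4, -3, -2, -1, 0, 1, 2, 3, 4, 5, 6, 7, 9, 11}


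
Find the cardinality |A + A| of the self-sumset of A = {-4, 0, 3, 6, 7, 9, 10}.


A + A = {a + a' : a, a' ∈ A}; |A| = 7.
General bounds: 2|A| - 1 ≤ |A + A| ≤ |A|(|A|+1)/2, i.e. 13 ≤ |A + A| ≤ 28.
Lower bound 2|A|-1 is attained iff A is an arithmetic progression.
Enumerate sums a + a' for a ≤ a' (symmetric, so this suffices):
a = -4: -4+-4=-8, -4+0=-4, -4+3=-1, -4+6=2, -4+7=3, -4+9=5, -4+10=6
a = 0: 0+0=0, 0+3=3, 0+6=6, 0+7=7, 0+9=9, 0+10=10
a = 3: 3+3=6, 3+6=9, 3+7=10, 3+9=12, 3+10=13
a = 6: 6+6=12, 6+7=13, 6+9=15, 6+10=16
a = 7: 7+7=14, 7+9=16, 7+10=17
a = 9: 9+9=18, 9+10=19
a = 10: 10+10=20
Distinct sums: {-8, -4, -1, 0, 2, 3, 5, 6, 7, 9, 10, 12, 13, 14, 15, 16, 17, 18, 19, 20}
|A + A| = 20

|A + A| = 20


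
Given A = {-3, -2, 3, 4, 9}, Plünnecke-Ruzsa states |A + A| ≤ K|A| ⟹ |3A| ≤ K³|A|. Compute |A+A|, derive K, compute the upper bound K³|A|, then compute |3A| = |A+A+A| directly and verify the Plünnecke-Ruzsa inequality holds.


|A| = 5.
Step 1: Compute A + A by enumerating all 25 pairs.
A + A = {-6, -5, -4, 0, 1, 2, 6, 7, 8, 12, 13, 18}, so |A + A| = 12.
Step 2: Doubling constant K = |A + A|/|A| = 12/5 = 12/5 ≈ 2.4000.
Step 3: Plünnecke-Ruzsa gives |3A| ≤ K³·|A| = (2.4000)³ · 5 ≈ 69.1200.
Step 4: Compute 3A = A + A + A directly by enumerating all triples (a,b,c) ∈ A³; |3A| = 22.
Step 5: Check 22 ≤ 69.1200? Yes ✓.

K = 12/5, Plünnecke-Ruzsa bound K³|A| ≈ 69.1200, |3A| = 22, inequality holds.


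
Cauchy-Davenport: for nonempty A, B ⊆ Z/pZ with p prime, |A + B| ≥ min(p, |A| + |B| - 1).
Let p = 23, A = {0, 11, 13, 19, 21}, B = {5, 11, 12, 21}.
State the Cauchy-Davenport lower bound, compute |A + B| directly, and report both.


Cauchy-Davenport: |A + B| ≥ min(p, |A| + |B| - 1) for A, B nonempty in Z/pZ.
|A| = 5, |B| = 4, p = 23.
CD lower bound = min(23, 5 + 4 - 1) = min(23, 8) = 8.
Compute A + B mod 23 directly:
a = 0: 0+5=5, 0+11=11, 0+12=12, 0+21=21
a = 11: 11+5=16, 11+11=22, 11+12=0, 11+21=9
a = 13: 13+5=18, 13+11=1, 13+12=2, 13+21=11
a = 19: 19+5=1, 19+11=7, 19+12=8, 19+21=17
a = 21: 21+5=3, 21+11=9, 21+12=10, 21+21=19
A + B = {0, 1, 2, 3, 5, 7, 8, 9, 10, 11, 12, 16, 17, 18, 19, 21, 22}, so |A + B| = 17.
Verify: 17 ≥ 8? Yes ✓.

CD lower bound = 8, actual |A + B| = 17.


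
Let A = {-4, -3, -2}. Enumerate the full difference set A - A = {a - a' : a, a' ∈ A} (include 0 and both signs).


A - A = {a - a' : a, a' ∈ A}.
Compute a - a' for each ordered pair (a, a'):
a = -4: -4--4=0, -4--3=-1, -4--2=-2
a = -3: -3--4=1, -3--3=0, -3--2=-1
a = -2: -2--4=2, -2--3=1, -2--2=0
Collecting distinct values (and noting 0 appears from a-a):
A - A = {-2, -1, 0, 1, 2}
|A - A| = 5

A - A = {-2, -1, 0, 1, 2}


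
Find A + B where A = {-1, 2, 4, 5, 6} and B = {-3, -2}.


A + B = {a + b : a ∈ A, b ∈ B}.
Enumerate all |A|·|B| = 5·2 = 10 pairs (a, b) and collect distinct sums.
a = -1: -1+-3=-4, -1+-2=-3
a = 2: 2+-3=-1, 2+-2=0
a = 4: 4+-3=1, 4+-2=2
a = 5: 5+-3=2, 5+-2=3
a = 6: 6+-3=3, 6+-2=4
Collecting distinct sums: A + B = {-4, -3, -1, 0, 1, 2, 3, 4}
|A + B| = 8

A + B = {-4, -3, -1, 0, 1, 2, 3, 4}


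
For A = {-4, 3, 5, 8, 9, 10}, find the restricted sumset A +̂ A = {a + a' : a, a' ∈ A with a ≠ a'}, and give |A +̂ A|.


Restricted sumset: A +̂ A = {a + a' : a ∈ A, a' ∈ A, a ≠ a'}.
Equivalently, take A + A and drop any sum 2a that is achievable ONLY as a + a for a ∈ A (i.e. sums representable only with equal summands).
Enumerate pairs (a, a') with a < a' (symmetric, so each unordered pair gives one sum; this covers all a ≠ a'):
  -4 + 3 = -1
  -4 + 5 = 1
  -4 + 8 = 4
  -4 + 9 = 5
  -4 + 10 = 6
  3 + 5 = 8
  3 + 8 = 11
  3 + 9 = 12
  3 + 10 = 13
  5 + 8 = 13
  5 + 9 = 14
  5 + 10 = 15
  8 + 9 = 17
  8 + 10 = 18
  9 + 10 = 19
Collected distinct sums: {-1, 1, 4, 5, 6, 8, 11, 12, 13, 14, 15, 17, 18, 19}
|A +̂ A| = 14
(Reference bound: |A +̂ A| ≥ 2|A| - 3 for |A| ≥ 2, with |A| = 6 giving ≥ 9.)

|A +̂ A| = 14


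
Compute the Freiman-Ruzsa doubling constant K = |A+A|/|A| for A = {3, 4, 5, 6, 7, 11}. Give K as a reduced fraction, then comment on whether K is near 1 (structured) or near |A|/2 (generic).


|A| = 6.
Compute A + A by enumerating all 36 pairs.
A + A = {6, 7, 8, 9, 10, 11, 12, 13, 14, 15, 16, 17, 18, 22}, so |A + A| = 14.
K = |A + A| / |A| = 14/6 = 7/3 ≈ 2.3333.
Reference: AP of size 6 gives K = 11/6 ≈ 1.8333; a fully generic set of size 6 gives K ≈ 3.5000.

|A| = 6, |A + A| = 14, K = 14/6 = 7/3.


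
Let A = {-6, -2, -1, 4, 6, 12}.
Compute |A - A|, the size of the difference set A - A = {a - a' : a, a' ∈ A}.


A - A = {a - a' : a, a' ∈ A}; |A| = 6.
Bounds: 2|A|-1 ≤ |A - A| ≤ |A|² - |A| + 1, i.e. 11 ≤ |A - A| ≤ 31.
Note: 0 ∈ A - A always (from a - a). The set is symmetric: if d ∈ A - A then -d ∈ A - A.
Enumerate nonzero differences d = a - a' with a > a' (then include -d):
Positive differences: {1, 2, 4, 5, 6, 7, 8, 10, 12, 13, 14, 18}
Full difference set: {0} ∪ (positive diffs) ∪ (negative diffs).
|A - A| = 1 + 2·12 = 25 (matches direct enumeration: 25).

|A - A| = 25


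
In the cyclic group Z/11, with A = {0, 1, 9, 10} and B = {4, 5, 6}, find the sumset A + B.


Work in Z/11Z: reduce every sum a + b modulo 11.
Enumerate all 12 pairs:
a = 0: 0+4=4, 0+5=5, 0+6=6
a = 1: 1+4=5, 1+5=6, 1+6=7
a = 9: 9+4=2, 9+5=3, 9+6=4
a = 10: 10+4=3, 10+5=4, 10+6=5
Distinct residues collected: {2, 3, 4, 5, 6, 7}
|A + B| = 6 (out of 11 total residues).

A + B = {2, 3, 4, 5, 6, 7}


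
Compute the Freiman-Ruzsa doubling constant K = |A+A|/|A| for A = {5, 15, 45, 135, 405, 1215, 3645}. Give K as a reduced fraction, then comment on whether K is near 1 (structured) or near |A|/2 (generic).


|A| = 7.
Compute A + A by enumerating all 49 pairs.
A + A = {10, 20, 30, 50, 60, 90, 140, 150, 180, 270, 410, 420, 450, 540, 810, 1220, 1230, 1260, 1350, 1620, 2430, 3650, 3660, 3690, 3780, 4050, 4860, 7290}, so |A + A| = 28.
K = |A + A| / |A| = 28/7 = 4/1 ≈ 4.0000.
Reference: AP of size 7 gives K = 13/7 ≈ 1.8571; a fully generic set of size 7 gives K ≈ 4.0000.

|A| = 7, |A + A| = 28, K = 28/7 = 4/1.


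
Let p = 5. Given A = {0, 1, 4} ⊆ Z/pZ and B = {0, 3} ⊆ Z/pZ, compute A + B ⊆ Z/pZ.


Work in Z/5Z: reduce every sum a + b modulo 5.
Enumerate all 6 pairs:
a = 0: 0+0=0, 0+3=3
a = 1: 1+0=1, 1+3=4
a = 4: 4+0=4, 4+3=2
Distinct residues collected: {0, 1, 2, 3, 4}
|A + B| = 5 (out of 5 total residues).

A + B = {0, 1, 2, 3, 4}


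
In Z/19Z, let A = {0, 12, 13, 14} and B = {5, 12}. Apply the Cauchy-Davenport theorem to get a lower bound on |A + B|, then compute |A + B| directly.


Cauchy-Davenport: |A + B| ≥ min(p, |A| + |B| - 1) for A, B nonempty in Z/pZ.
|A| = 4, |B| = 2, p = 19.
CD lower bound = min(19, 4 + 2 - 1) = min(19, 5) = 5.
Compute A + B mod 19 directly:
a = 0: 0+5=5, 0+12=12
a = 12: 12+5=17, 12+12=5
a = 13: 13+5=18, 13+12=6
a = 14: 14+5=0, 14+12=7
A + B = {0, 5, 6, 7, 12, 17, 18}, so |A + B| = 7.
Verify: 7 ≥ 5? Yes ✓.

CD lower bound = 5, actual |A + B| = 7.


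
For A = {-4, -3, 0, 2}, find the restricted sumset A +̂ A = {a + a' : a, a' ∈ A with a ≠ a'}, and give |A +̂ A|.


Restricted sumset: A +̂ A = {a + a' : a ∈ A, a' ∈ A, a ≠ a'}.
Equivalently, take A + A and drop any sum 2a that is achievable ONLY as a + a for a ∈ A (i.e. sums representable only with equal summands).
Enumerate pairs (a, a') with a < a' (symmetric, so each unordered pair gives one sum; this covers all a ≠ a'):
  -4 + -3 = -7
  -4 + 0 = -4
  -4 + 2 = -2
  -3 + 0 = -3
  -3 + 2 = -1
  0 + 2 = 2
Collected distinct sums: {-7, -4, -3, -2, -1, 2}
|A +̂ A| = 6
(Reference bound: |A +̂ A| ≥ 2|A| - 3 for |A| ≥ 2, with |A| = 4 giving ≥ 5.)

|A +̂ A| = 6


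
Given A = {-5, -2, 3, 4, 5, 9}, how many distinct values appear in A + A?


A + A = {a + a' : a, a' ∈ A}; |A| = 6.
General bounds: 2|A| - 1 ≤ |A + A| ≤ |A|(|A|+1)/2, i.e. 11 ≤ |A + A| ≤ 21.
Lower bound 2|A|-1 is attained iff A is an arithmetic progression.
Enumerate sums a + a' for a ≤ a' (symmetric, so this suffices):
a = -5: -5+-5=-10, -5+-2=-7, -5+3=-2, -5+4=-1, -5+5=0, -5+9=4
a = -2: -2+-2=-4, -2+3=1, -2+4=2, -2+5=3, -2+9=7
a = 3: 3+3=6, 3+4=7, 3+5=8, 3+9=12
a = 4: 4+4=8, 4+5=9, 4+9=13
a = 5: 5+5=10, 5+9=14
a = 9: 9+9=18
Distinct sums: {-10, -7, -4, -2, -1, 0, 1, 2, 3, 4, 6, 7, 8, 9, 10, 12, 13, 14, 18}
|A + A| = 19

|A + A| = 19


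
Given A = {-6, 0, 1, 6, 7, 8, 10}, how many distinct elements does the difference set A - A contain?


A - A = {a - a' : a, a' ∈ A}; |A| = 7.
Bounds: 2|A|-1 ≤ |A - A| ≤ |A|² - |A| + 1, i.e. 13 ≤ |A - A| ≤ 43.
Note: 0 ∈ A - A always (from a - a). The set is symmetric: if d ∈ A - A then -d ∈ A - A.
Enumerate nonzero differences d = a - a' with a > a' (then include -d):
Positive differences: {1, 2, 3, 4, 5, 6, 7, 8, 9, 10, 12, 13, 14, 16}
Full difference set: {0} ∪ (positive diffs) ∪ (negative diffs).
|A - A| = 1 + 2·14 = 29 (matches direct enumeration: 29).

|A - A| = 29


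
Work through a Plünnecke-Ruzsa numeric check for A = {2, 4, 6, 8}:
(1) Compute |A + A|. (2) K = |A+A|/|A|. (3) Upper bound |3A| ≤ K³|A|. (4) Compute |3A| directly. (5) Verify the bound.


|A| = 4.
Step 1: Compute A + A by enumerating all 16 pairs.
A + A = {4, 6, 8, 10, 12, 14, 16}, so |A + A| = 7.
Step 2: Doubling constant K = |A + A|/|A| = 7/4 = 7/4 ≈ 1.7500.
Step 3: Plünnecke-Ruzsa gives |3A| ≤ K³·|A| = (1.7500)³ · 4 ≈ 21.4375.
Step 4: Compute 3A = A + A + A directly by enumerating all triples (a,b,c) ∈ A³; |3A| = 10.
Step 5: Check 10 ≤ 21.4375? Yes ✓.

K = 7/4, Plünnecke-Ruzsa bound K³|A| ≈ 21.4375, |3A| = 10, inequality holds.


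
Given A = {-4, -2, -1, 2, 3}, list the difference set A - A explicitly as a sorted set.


A - A = {a - a' : a, a' ∈ A}.
Compute a - a' for each ordered pair (a, a'):
a = -4: -4--4=0, -4--2=-2, -4--1=-3, -4-2=-6, -4-3=-7
a = -2: -2--4=2, -2--2=0, -2--1=-1, -2-2=-4, -2-3=-5
a = -1: -1--4=3, -1--2=1, -1--1=0, -1-2=-3, -1-3=-4
a = 2: 2--4=6, 2--2=4, 2--1=3, 2-2=0, 2-3=-1
a = 3: 3--4=7, 3--2=5, 3--1=4, 3-2=1, 3-3=0
Collecting distinct values (and noting 0 appears from a-a):
A - A = {-7, -6, -5, -4, -3, -2, -1, 0, 1, 2, 3, 4, 5, 6, 7}
|A - A| = 15

A - A = {-7, -6, -5, -4, -3, -2, -1, 0, 1, 2, 3, 4, 5, 6, 7}


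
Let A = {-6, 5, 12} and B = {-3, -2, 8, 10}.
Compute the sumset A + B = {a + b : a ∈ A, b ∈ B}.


A + B = {a + b : a ∈ A, b ∈ B}.
Enumerate all |A|·|B| = 3·4 = 12 pairs (a, b) and collect distinct sums.
a = -6: -6+-3=-9, -6+-2=-8, -6+8=2, -6+10=4
a = 5: 5+-3=2, 5+-2=3, 5+8=13, 5+10=15
a = 12: 12+-3=9, 12+-2=10, 12+8=20, 12+10=22
Collecting distinct sums: A + B = {-9, -8, 2, 3, 4, 9, 10, 13, 15, 20, 22}
|A + B| = 11

A + B = {-9, -8, 2, 3, 4, 9, 10, 13, 15, 20, 22}


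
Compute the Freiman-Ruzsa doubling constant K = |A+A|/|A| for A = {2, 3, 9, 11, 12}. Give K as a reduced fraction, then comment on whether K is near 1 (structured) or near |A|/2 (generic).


|A| = 5.
Compute A + A by enumerating all 25 pairs.
A + A = {4, 5, 6, 11, 12, 13, 14, 15, 18, 20, 21, 22, 23, 24}, so |A + A| = 14.
K = |A + A| / |A| = 14/5 (already in lowest terms) ≈ 2.8000.
Reference: AP of size 5 gives K = 9/5 ≈ 1.8000; a fully generic set of size 5 gives K ≈ 3.0000.

|A| = 5, |A + A| = 14, K = 14/5.


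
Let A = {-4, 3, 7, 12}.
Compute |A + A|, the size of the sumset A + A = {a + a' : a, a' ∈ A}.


A + A = {a + a' : a, a' ∈ A}; |A| = 4.
General bounds: 2|A| - 1 ≤ |A + A| ≤ |A|(|A|+1)/2, i.e. 7 ≤ |A + A| ≤ 10.
Lower bound 2|A|-1 is attained iff A is an arithmetic progression.
Enumerate sums a + a' for a ≤ a' (symmetric, so this suffices):
a = -4: -4+-4=-8, -4+3=-1, -4+7=3, -4+12=8
a = 3: 3+3=6, 3+7=10, 3+12=15
a = 7: 7+7=14, 7+12=19
a = 12: 12+12=24
Distinct sums: {-8, -1, 3, 6, 8, 10, 14, 15, 19, 24}
|A + A| = 10

|A + A| = 10


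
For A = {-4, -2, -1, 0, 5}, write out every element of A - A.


A - A = {a - a' : a, a' ∈ A}.
Compute a - a' for each ordered pair (a, a'):
a = -4: -4--4=0, -4--2=-2, -4--1=-3, -4-0=-4, -4-5=-9
a = -2: -2--4=2, -2--2=0, -2--1=-1, -2-0=-2, -2-5=-7
a = -1: -1--4=3, -1--2=1, -1--1=0, -1-0=-1, -1-5=-6
a = 0: 0--4=4, 0--2=2, 0--1=1, 0-0=0, 0-5=-5
a = 5: 5--4=9, 5--2=7, 5--1=6, 5-0=5, 5-5=0
Collecting distinct values (and noting 0 appears from a-a):
A - A = {-9, -7, -6, -5, -4, -3, -2, -1, 0, 1, 2, 3, 4, 5, 6, 7, 9}
|A - A| = 17

A - A = {-9, -7, -6, -5, -4, -3, -2, -1, 0, 1, 2, 3, 4, 5, 6, 7, 9}


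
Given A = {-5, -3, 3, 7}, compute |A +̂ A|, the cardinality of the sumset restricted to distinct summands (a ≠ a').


Restricted sumset: A +̂ A = {a + a' : a ∈ A, a' ∈ A, a ≠ a'}.
Equivalently, take A + A and drop any sum 2a that is achievable ONLY as a + a for a ∈ A (i.e. sums representable only with equal summands).
Enumerate pairs (a, a') with a < a' (symmetric, so each unordered pair gives one sum; this covers all a ≠ a'):
  -5 + -3 = -8
  -5 + 3 = -2
  -5 + 7 = 2
  -3 + 3 = 0
  -3 + 7 = 4
  3 + 7 = 10
Collected distinct sums: {-8, -2, 0, 2, 4, 10}
|A +̂ A| = 6
(Reference bound: |A +̂ A| ≥ 2|A| - 3 for |A| ≥ 2, with |A| = 4 giving ≥ 5.)

|A +̂ A| = 6


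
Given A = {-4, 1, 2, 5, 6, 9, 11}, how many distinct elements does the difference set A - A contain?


A - A = {a - a' : a, a' ∈ A}; |A| = 7.
Bounds: 2|A|-1 ≤ |A - A| ≤ |A|² - |A| + 1, i.e. 13 ≤ |A - A| ≤ 43.
Note: 0 ∈ A - A always (from a - a). The set is symmetric: if d ∈ A - A then -d ∈ A - A.
Enumerate nonzero differences d = a - a' with a > a' (then include -d):
Positive differences: {1, 2, 3, 4, 5, 6, 7, 8, 9, 10, 13, 15}
Full difference set: {0} ∪ (positive diffs) ∪ (negative diffs).
|A - A| = 1 + 2·12 = 25 (matches direct enumeration: 25).

|A - A| = 25


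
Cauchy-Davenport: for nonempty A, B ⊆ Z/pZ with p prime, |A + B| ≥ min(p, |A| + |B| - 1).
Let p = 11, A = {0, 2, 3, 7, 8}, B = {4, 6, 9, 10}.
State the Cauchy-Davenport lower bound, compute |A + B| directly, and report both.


Cauchy-Davenport: |A + B| ≥ min(p, |A| + |B| - 1) for A, B nonempty in Z/pZ.
|A| = 5, |B| = 4, p = 11.
CD lower bound = min(11, 5 + 4 - 1) = min(11, 8) = 8.
Compute A + B mod 11 directly:
a = 0: 0+4=4, 0+6=6, 0+9=9, 0+10=10
a = 2: 2+4=6, 2+6=8, 2+9=0, 2+10=1
a = 3: 3+4=7, 3+6=9, 3+9=1, 3+10=2
a = 7: 7+4=0, 7+6=2, 7+9=5, 7+10=6
a = 8: 8+4=1, 8+6=3, 8+9=6, 8+10=7
A + B = {0, 1, 2, 3, 4, 5, 6, 7, 8, 9, 10}, so |A + B| = 11.
Verify: 11 ≥ 8? Yes ✓.

CD lower bound = 8, actual |A + B| = 11.


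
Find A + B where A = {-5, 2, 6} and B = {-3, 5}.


A + B = {a + b : a ∈ A, b ∈ B}.
Enumerate all |A|·|B| = 3·2 = 6 pairs (a, b) and collect distinct sums.
a = -5: -5+-3=-8, -5+5=0
a = 2: 2+-3=-1, 2+5=7
a = 6: 6+-3=3, 6+5=11
Collecting distinct sums: A + B = {-8, -1, 0, 3, 7, 11}
|A + B| = 6

A + B = {-8, -1, 0, 3, 7, 11}


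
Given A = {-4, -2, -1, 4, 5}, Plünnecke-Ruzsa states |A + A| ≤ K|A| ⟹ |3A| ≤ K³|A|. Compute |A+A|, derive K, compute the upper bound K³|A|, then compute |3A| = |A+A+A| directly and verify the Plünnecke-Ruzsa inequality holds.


|A| = 5.
Step 1: Compute A + A by enumerating all 25 pairs.
A + A = {-8, -6, -5, -4, -3, -2, 0, 1, 2, 3, 4, 8, 9, 10}, so |A + A| = 14.
Step 2: Doubling constant K = |A + A|/|A| = 14/5 = 14/5 ≈ 2.8000.
Step 3: Plünnecke-Ruzsa gives |3A| ≤ K³·|A| = (2.8000)³ · 5 ≈ 109.7600.
Step 4: Compute 3A = A + A + A directly by enumerating all triples (a,b,c) ∈ A³; |3A| = 25.
Step 5: Check 25 ≤ 109.7600? Yes ✓.

K = 14/5, Plünnecke-Ruzsa bound K³|A| ≈ 109.7600, |3A| = 25, inequality holds.


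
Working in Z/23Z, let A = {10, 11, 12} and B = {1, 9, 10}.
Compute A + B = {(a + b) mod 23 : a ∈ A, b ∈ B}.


Work in Z/23Z: reduce every sum a + b modulo 23.
Enumerate all 9 pairs:
a = 10: 10+1=11, 10+9=19, 10+10=20
a = 11: 11+1=12, 11+9=20, 11+10=21
a = 12: 12+1=13, 12+9=21, 12+10=22
Distinct residues collected: {11, 12, 13, 19, 20, 21, 22}
|A + B| = 7 (out of 23 total residues).

A + B = {11, 12, 13, 19, 20, 21, 22}


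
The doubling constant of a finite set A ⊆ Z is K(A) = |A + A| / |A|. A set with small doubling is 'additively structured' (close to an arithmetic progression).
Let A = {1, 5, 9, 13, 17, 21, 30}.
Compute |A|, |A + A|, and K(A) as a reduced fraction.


|A| = 7.
Compute A + A by enumerating all 49 pairs.
A + A = {2, 6, 10, 14, 18, 22, 26, 30, 31, 34, 35, 38, 39, 42, 43, 47, 51, 60}, so |A + A| = 18.
K = |A + A| / |A| = 18/7 (already in lowest terms) ≈ 2.5714.
Reference: AP of size 7 gives K = 13/7 ≈ 1.8571; a fully generic set of size 7 gives K ≈ 4.0000.

|A| = 7, |A + A| = 18, K = 18/7.


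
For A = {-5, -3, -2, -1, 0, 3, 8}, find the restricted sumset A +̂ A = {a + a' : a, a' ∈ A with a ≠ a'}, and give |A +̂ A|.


Restricted sumset: A +̂ A = {a + a' : a ∈ A, a' ∈ A, a ≠ a'}.
Equivalently, take A + A and drop any sum 2a that is achievable ONLY as a + a for a ∈ A (i.e. sums representable only with equal summands).
Enumerate pairs (a, a') with a < a' (symmetric, so each unordered pair gives one sum; this covers all a ≠ a'):
  -5 + -3 = -8
  -5 + -2 = -7
  -5 + -1 = -6
  -5 + 0 = -5
  -5 + 3 = -2
  -5 + 8 = 3
  -3 + -2 = -5
  -3 + -1 = -4
  -3 + 0 = -3
  -3 + 3 = 0
  -3 + 8 = 5
  -2 + -1 = -3
  -2 + 0 = -2
  -2 + 3 = 1
  -2 + 8 = 6
  -1 + 0 = -1
  -1 + 3 = 2
  -1 + 8 = 7
  0 + 3 = 3
  0 + 8 = 8
  3 + 8 = 11
Collected distinct sums: {-8, -7, -6, -5, -4, -3, -2, -1, 0, 1, 2, 3, 5, 6, 7, 8, 11}
|A +̂ A| = 17
(Reference bound: |A +̂ A| ≥ 2|A| - 3 for |A| ≥ 2, with |A| = 7 giving ≥ 11.)

|A +̂ A| = 17


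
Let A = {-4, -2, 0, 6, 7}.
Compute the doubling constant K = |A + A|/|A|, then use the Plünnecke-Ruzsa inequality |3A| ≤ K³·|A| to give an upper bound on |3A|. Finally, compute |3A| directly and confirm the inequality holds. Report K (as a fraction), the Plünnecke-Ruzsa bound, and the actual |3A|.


|A| = 5.
Step 1: Compute A + A by enumerating all 25 pairs.
A + A = {-8, -6, -4, -2, 0, 2, 3, 4, 5, 6, 7, 12, 13, 14}, so |A + A| = 14.
Step 2: Doubling constant K = |A + A|/|A| = 14/5 = 14/5 ≈ 2.8000.
Step 3: Plünnecke-Ruzsa gives |3A| ≤ K³·|A| = (2.8000)³ · 5 ≈ 109.7600.
Step 4: Compute 3A = A + A + A directly by enumerating all triples (a,b,c) ∈ A³; |3A| = 26.
Step 5: Check 26 ≤ 109.7600? Yes ✓.

K = 14/5, Plünnecke-Ruzsa bound K³|A| ≈ 109.7600, |3A| = 26, inequality holds.


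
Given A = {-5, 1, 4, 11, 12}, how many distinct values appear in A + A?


A + A = {a + a' : a, a' ∈ A}; |A| = 5.
General bounds: 2|A| - 1 ≤ |A + A| ≤ |A|(|A|+1)/2, i.e. 9 ≤ |A + A| ≤ 15.
Lower bound 2|A|-1 is attained iff A is an arithmetic progression.
Enumerate sums a + a' for a ≤ a' (symmetric, so this suffices):
a = -5: -5+-5=-10, -5+1=-4, -5+4=-1, -5+11=6, -5+12=7
a = 1: 1+1=2, 1+4=5, 1+11=12, 1+12=13
a = 4: 4+4=8, 4+11=15, 4+12=16
a = 11: 11+11=22, 11+12=23
a = 12: 12+12=24
Distinct sums: {-10, -4, -1, 2, 5, 6, 7, 8, 12, 13, 15, 16, 22, 23, 24}
|A + A| = 15

|A + A| = 15


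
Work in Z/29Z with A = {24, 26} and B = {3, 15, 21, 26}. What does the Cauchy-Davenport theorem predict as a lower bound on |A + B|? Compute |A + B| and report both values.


Cauchy-Davenport: |A + B| ≥ min(p, |A| + |B| - 1) for A, B nonempty in Z/pZ.
|A| = 2, |B| = 4, p = 29.
CD lower bound = min(29, 2 + 4 - 1) = min(29, 5) = 5.
Compute A + B mod 29 directly:
a = 24: 24+3=27, 24+15=10, 24+21=16, 24+26=21
a = 26: 26+3=0, 26+15=12, 26+21=18, 26+26=23
A + B = {0, 10, 12, 16, 18, 21, 23, 27}, so |A + B| = 8.
Verify: 8 ≥ 5? Yes ✓.

CD lower bound = 5, actual |A + B| = 8.


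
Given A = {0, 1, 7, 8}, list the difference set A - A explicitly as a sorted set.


A - A = {a - a' : a, a' ∈ A}.
Compute a - a' for each ordered pair (a, a'):
a = 0: 0-0=0, 0-1=-1, 0-7=-7, 0-8=-8
a = 1: 1-0=1, 1-1=0, 1-7=-6, 1-8=-7
a = 7: 7-0=7, 7-1=6, 7-7=0, 7-8=-1
a = 8: 8-0=8, 8-1=7, 8-7=1, 8-8=0
Collecting distinct values (and noting 0 appears from a-a):
A - A = {-8, -7, -6, -1, 0, 1, 6, 7, 8}
|A - A| = 9

A - A = {-8, -7, -6, -1, 0, 1, 6, 7, 8}


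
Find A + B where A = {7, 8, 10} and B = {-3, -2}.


A + B = {a + b : a ∈ A, b ∈ B}.
Enumerate all |A|·|B| = 3·2 = 6 pairs (a, b) and collect distinct sums.
a = 7: 7+-3=4, 7+-2=5
a = 8: 8+-3=5, 8+-2=6
a = 10: 10+-3=7, 10+-2=8
Collecting distinct sums: A + B = {4, 5, 6, 7, 8}
|A + B| = 5

A + B = {4, 5, 6, 7, 8}


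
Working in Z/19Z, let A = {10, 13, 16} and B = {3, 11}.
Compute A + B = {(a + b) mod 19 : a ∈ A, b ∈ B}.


Work in Z/19Z: reduce every sum a + b modulo 19.
Enumerate all 6 pairs:
a = 10: 10+3=13, 10+11=2
a = 13: 13+3=16, 13+11=5
a = 16: 16+3=0, 16+11=8
Distinct residues collected: {0, 2, 5, 8, 13, 16}
|A + B| = 6 (out of 19 total residues).

A + B = {0, 2, 5, 8, 13, 16}


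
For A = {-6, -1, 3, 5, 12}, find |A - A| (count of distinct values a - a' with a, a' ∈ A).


A - A = {a - a' : a, a' ∈ A}; |A| = 5.
Bounds: 2|A|-1 ≤ |A - A| ≤ |A|² - |A| + 1, i.e. 9 ≤ |A - A| ≤ 21.
Note: 0 ∈ A - A always (from a - a). The set is symmetric: if d ∈ A - A then -d ∈ A - A.
Enumerate nonzero differences d = a - a' with a > a' (then include -d):
Positive differences: {2, 4, 5, 6, 7, 9, 11, 13, 18}
Full difference set: {0} ∪ (positive diffs) ∪ (negative diffs).
|A - A| = 1 + 2·9 = 19 (matches direct enumeration: 19).

|A - A| = 19


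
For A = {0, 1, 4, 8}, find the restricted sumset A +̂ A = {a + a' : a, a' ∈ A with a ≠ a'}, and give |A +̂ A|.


Restricted sumset: A +̂ A = {a + a' : a ∈ A, a' ∈ A, a ≠ a'}.
Equivalently, take A + A and drop any sum 2a that is achievable ONLY as a + a for a ∈ A (i.e. sums representable only with equal summands).
Enumerate pairs (a, a') with a < a' (symmetric, so each unordered pair gives one sum; this covers all a ≠ a'):
  0 + 1 = 1
  0 + 4 = 4
  0 + 8 = 8
  1 + 4 = 5
  1 + 8 = 9
  4 + 8 = 12
Collected distinct sums: {1, 4, 5, 8, 9, 12}
|A +̂ A| = 6
(Reference bound: |A +̂ A| ≥ 2|A| - 3 for |A| ≥ 2, with |A| = 4 giving ≥ 5.)

|A +̂ A| = 6


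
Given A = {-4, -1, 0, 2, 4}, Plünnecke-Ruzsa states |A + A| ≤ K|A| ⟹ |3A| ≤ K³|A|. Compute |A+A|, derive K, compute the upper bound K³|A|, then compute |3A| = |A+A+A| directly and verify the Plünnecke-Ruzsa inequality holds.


|A| = 5.
Step 1: Compute A + A by enumerating all 25 pairs.
A + A = {-8, -5, -4, -2, -1, 0, 1, 2, 3, 4, 6, 8}, so |A + A| = 12.
Step 2: Doubling constant K = |A + A|/|A| = 12/5 = 12/5 ≈ 2.4000.
Step 3: Plünnecke-Ruzsa gives |3A| ≤ K³·|A| = (2.4000)³ · 5 ≈ 69.1200.
Step 4: Compute 3A = A + A + A directly by enumerating all triples (a,b,c) ∈ A³; |3A| = 20.
Step 5: Check 20 ≤ 69.1200? Yes ✓.

K = 12/5, Plünnecke-Ruzsa bound K³|A| ≈ 69.1200, |3A| = 20, inequality holds.


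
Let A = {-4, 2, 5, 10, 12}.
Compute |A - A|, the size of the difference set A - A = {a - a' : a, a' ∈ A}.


A - A = {a - a' : a, a' ∈ A}; |A| = 5.
Bounds: 2|A|-1 ≤ |A - A| ≤ |A|² - |A| + 1, i.e. 9 ≤ |A - A| ≤ 21.
Note: 0 ∈ A - A always (from a - a). The set is symmetric: if d ∈ A - A then -d ∈ A - A.
Enumerate nonzero differences d = a - a' with a > a' (then include -d):
Positive differences: {2, 3, 5, 6, 7, 8, 9, 10, 14, 16}
Full difference set: {0} ∪ (positive diffs) ∪ (negative diffs).
|A - A| = 1 + 2·10 = 21 (matches direct enumeration: 21).

|A - A| = 21


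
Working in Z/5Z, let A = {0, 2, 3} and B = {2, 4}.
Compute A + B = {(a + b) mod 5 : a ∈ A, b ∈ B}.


Work in Z/5Z: reduce every sum a + b modulo 5.
Enumerate all 6 pairs:
a = 0: 0+2=2, 0+4=4
a = 2: 2+2=4, 2+4=1
a = 3: 3+2=0, 3+4=2
Distinct residues collected: {0, 1, 2, 4}
|A + B| = 4 (out of 5 total residues).

A + B = {0, 1, 2, 4}


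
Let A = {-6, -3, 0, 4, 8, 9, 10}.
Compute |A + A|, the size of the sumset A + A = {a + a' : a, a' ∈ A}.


A + A = {a + a' : a, a' ∈ A}; |A| = 7.
General bounds: 2|A| - 1 ≤ |A + A| ≤ |A|(|A|+1)/2, i.e. 13 ≤ |A + A| ≤ 28.
Lower bound 2|A|-1 is attained iff A is an arithmetic progression.
Enumerate sums a + a' for a ≤ a' (symmetric, so this suffices):
a = -6: -6+-6=-12, -6+-3=-9, -6+0=-6, -6+4=-2, -6+8=2, -6+9=3, -6+10=4
a = -3: -3+-3=-6, -3+0=-3, -3+4=1, -3+8=5, -3+9=6, -3+10=7
a = 0: 0+0=0, 0+4=4, 0+8=8, 0+9=9, 0+10=10
a = 4: 4+4=8, 4+8=12, 4+9=13, 4+10=14
a = 8: 8+8=16, 8+9=17, 8+10=18
a = 9: 9+9=18, 9+10=19
a = 10: 10+10=20
Distinct sums: {-12, -9, -6, -3, -2, 0, 1, 2, 3, 4, 5, 6, 7, 8, 9, 10, 12, 13, 14, 16, 17, 18, 19, 20}
|A + A| = 24

|A + A| = 24


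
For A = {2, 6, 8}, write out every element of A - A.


A - A = {a - a' : a, a' ∈ A}.
Compute a - a' for each ordered pair (a, a'):
a = 2: 2-2=0, 2-6=-4, 2-8=-6
a = 6: 6-2=4, 6-6=0, 6-8=-2
a = 8: 8-2=6, 8-6=2, 8-8=0
Collecting distinct values (and noting 0 appears from a-a):
A - A = {-6, -4, -2, 0, 2, 4, 6}
|A - A| = 7

A - A = {-6, -4, -2, 0, 2, 4, 6}


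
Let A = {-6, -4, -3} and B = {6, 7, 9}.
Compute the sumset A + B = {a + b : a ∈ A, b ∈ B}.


A + B = {a + b : a ∈ A, b ∈ B}.
Enumerate all |A|·|B| = 3·3 = 9 pairs (a, b) and collect distinct sums.
a = -6: -6+6=0, -6+7=1, -6+9=3
a = -4: -4+6=2, -4+7=3, -4+9=5
a = -3: -3+6=3, -3+7=4, -3+9=6
Collecting distinct sums: A + B = {0, 1, 2, 3, 4, 5, 6}
|A + B| = 7

A + B = {0, 1, 2, 3, 4, 5, 6}


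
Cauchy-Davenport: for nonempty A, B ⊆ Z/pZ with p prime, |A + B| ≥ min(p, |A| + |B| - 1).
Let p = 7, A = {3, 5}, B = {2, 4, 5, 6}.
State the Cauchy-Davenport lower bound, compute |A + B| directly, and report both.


Cauchy-Davenport: |A + B| ≥ min(p, |A| + |B| - 1) for A, B nonempty in Z/pZ.
|A| = 2, |B| = 4, p = 7.
CD lower bound = min(7, 2 + 4 - 1) = min(7, 5) = 5.
Compute A + B mod 7 directly:
a = 3: 3+2=5, 3+4=0, 3+5=1, 3+6=2
a = 5: 5+2=0, 5+4=2, 5+5=3, 5+6=4
A + B = {0, 1, 2, 3, 4, 5}, so |A + B| = 6.
Verify: 6 ≥ 5? Yes ✓.

CD lower bound = 5, actual |A + B| = 6.


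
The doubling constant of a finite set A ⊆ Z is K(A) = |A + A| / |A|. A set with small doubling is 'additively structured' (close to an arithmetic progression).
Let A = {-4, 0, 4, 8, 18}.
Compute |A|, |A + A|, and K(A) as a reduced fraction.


|A| = 5.
Compute A + A by enumerating all 25 pairs.
A + A = {-8, -4, 0, 4, 8, 12, 14, 16, 18, 22, 26, 36}, so |A + A| = 12.
K = |A + A| / |A| = 12/5 (already in lowest terms) ≈ 2.4000.
Reference: AP of size 5 gives K = 9/5 ≈ 1.8000; a fully generic set of size 5 gives K ≈ 3.0000.

|A| = 5, |A + A| = 12, K = 12/5.


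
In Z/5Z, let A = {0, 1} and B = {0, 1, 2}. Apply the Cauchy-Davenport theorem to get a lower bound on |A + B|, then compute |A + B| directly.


Cauchy-Davenport: |A + B| ≥ min(p, |A| + |B| - 1) for A, B nonempty in Z/pZ.
|A| = 2, |B| = 3, p = 5.
CD lower bound = min(5, 2 + 3 - 1) = min(5, 4) = 4.
Compute A + B mod 5 directly:
a = 0: 0+0=0, 0+1=1, 0+2=2
a = 1: 1+0=1, 1+1=2, 1+2=3
A + B = {0, 1, 2, 3}, so |A + B| = 4.
Verify: 4 ≥ 4? Yes ✓.

CD lower bound = 4, actual |A + B| = 4.


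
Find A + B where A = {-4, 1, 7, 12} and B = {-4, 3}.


A + B = {a + b : a ∈ A, b ∈ B}.
Enumerate all |A|·|B| = 4·2 = 8 pairs (a, b) and collect distinct sums.
a = -4: -4+-4=-8, -4+3=-1
a = 1: 1+-4=-3, 1+3=4
a = 7: 7+-4=3, 7+3=10
a = 12: 12+-4=8, 12+3=15
Collecting distinct sums: A + B = {-8, -3, -1, 3, 4, 8, 10, 15}
|A + B| = 8

A + B = {-8, -3, -1, 3, 4, 8, 10, 15}


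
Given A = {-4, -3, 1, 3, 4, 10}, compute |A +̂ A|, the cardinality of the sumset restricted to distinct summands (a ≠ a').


Restricted sumset: A +̂ A = {a + a' : a ∈ A, a' ∈ A, a ≠ a'}.
Equivalently, take A + A and drop any sum 2a that is achievable ONLY as a + a for a ∈ A (i.e. sums representable only with equal summands).
Enumerate pairs (a, a') with a < a' (symmetric, so each unordered pair gives one sum; this covers all a ≠ a'):
  -4 + -3 = -7
  -4 + 1 = -3
  -4 + 3 = -1
  -4 + 4 = 0
  -4 + 10 = 6
  -3 + 1 = -2
  -3 + 3 = 0
  -3 + 4 = 1
  -3 + 10 = 7
  1 + 3 = 4
  1 + 4 = 5
  1 + 10 = 11
  3 + 4 = 7
  3 + 10 = 13
  4 + 10 = 14
Collected distinct sums: {-7, -3, -2, -1, 0, 1, 4, 5, 6, 7, 11, 13, 14}
|A +̂ A| = 13
(Reference bound: |A +̂ A| ≥ 2|A| - 3 for |A| ≥ 2, with |A| = 6 giving ≥ 9.)

|A +̂ A| = 13


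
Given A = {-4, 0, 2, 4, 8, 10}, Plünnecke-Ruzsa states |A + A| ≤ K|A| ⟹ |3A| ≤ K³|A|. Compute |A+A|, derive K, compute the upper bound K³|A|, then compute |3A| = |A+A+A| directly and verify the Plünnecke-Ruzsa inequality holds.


|A| = 6.
Step 1: Compute A + A by enumerating all 36 pairs.
A + A = {-8, -4, -2, 0, 2, 4, 6, 8, 10, 12, 14, 16, 18, 20}, so |A + A| = 14.
Step 2: Doubling constant K = |A + A|/|A| = 14/6 = 14/6 ≈ 2.3333.
Step 3: Plünnecke-Ruzsa gives |3A| ≤ K³·|A| = (2.3333)³ · 6 ≈ 76.2222.
Step 4: Compute 3A = A + A + A directly by enumerating all triples (a,b,c) ∈ A³; |3A| = 21.
Step 5: Check 21 ≤ 76.2222? Yes ✓.

K = 14/6, Plünnecke-Ruzsa bound K³|A| ≈ 76.2222, |3A| = 21, inequality holds.


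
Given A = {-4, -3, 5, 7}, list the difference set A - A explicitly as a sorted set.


A - A = {a - a' : a, a' ∈ A}.
Compute a - a' for each ordered pair (a, a'):
a = -4: -4--4=0, -4--3=-1, -4-5=-9, -4-7=-11
a = -3: -3--4=1, -3--3=0, -3-5=-8, -3-7=-10
a = 5: 5--4=9, 5--3=8, 5-5=0, 5-7=-2
a = 7: 7--4=11, 7--3=10, 7-5=2, 7-7=0
Collecting distinct values (and noting 0 appears from a-a):
A - A = {-11, -10, -9, -8, -2, -1, 0, 1, 2, 8, 9, 10, 11}
|A - A| = 13

A - A = {-11, -10, -9, -8, -2, -1, 0, 1, 2, 8, 9, 10, 11}


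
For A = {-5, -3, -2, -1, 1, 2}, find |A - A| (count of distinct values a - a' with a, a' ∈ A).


A - A = {a - a' : a, a' ∈ A}; |A| = 6.
Bounds: 2|A|-1 ≤ |A - A| ≤ |A|² - |A| + 1, i.e. 11 ≤ |A - A| ≤ 31.
Note: 0 ∈ A - A always (from a - a). The set is symmetric: if d ∈ A - A then -d ∈ A - A.
Enumerate nonzero differences d = a - a' with a > a' (then include -d):
Positive differences: {1, 2, 3, 4, 5, 6, 7}
Full difference set: {0} ∪ (positive diffs) ∪ (negative diffs).
|A - A| = 1 + 2·7 = 15 (matches direct enumeration: 15).

|A - A| = 15


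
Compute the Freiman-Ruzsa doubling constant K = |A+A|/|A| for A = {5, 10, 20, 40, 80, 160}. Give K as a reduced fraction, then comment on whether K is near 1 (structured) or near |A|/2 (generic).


|A| = 6.
Compute A + A by enumerating all 36 pairs.
A + A = {10, 15, 20, 25, 30, 40, 45, 50, 60, 80, 85, 90, 100, 120, 160, 165, 170, 180, 200, 240, 320}, so |A + A| = 21.
K = |A + A| / |A| = 21/6 = 7/2 ≈ 3.5000.
Reference: AP of size 6 gives K = 11/6 ≈ 1.8333; a fully generic set of size 6 gives K ≈ 3.5000.

|A| = 6, |A + A| = 21, K = 21/6 = 7/2.


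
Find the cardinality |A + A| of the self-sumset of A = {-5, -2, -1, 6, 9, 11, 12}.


A + A = {a + a' : a, a' ∈ A}; |A| = 7.
General bounds: 2|A| - 1 ≤ |A + A| ≤ |A|(|A|+1)/2, i.e. 13 ≤ |A + A| ≤ 28.
Lower bound 2|A|-1 is attained iff A is an arithmetic progression.
Enumerate sums a + a' for a ≤ a' (symmetric, so this suffices):
a = -5: -5+-5=-10, -5+-2=-7, -5+-1=-6, -5+6=1, -5+9=4, -5+11=6, -5+12=7
a = -2: -2+-2=-4, -2+-1=-3, -2+6=4, -2+9=7, -2+11=9, -2+12=10
a = -1: -1+-1=-2, -1+6=5, -1+9=8, -1+11=10, -1+12=11
a = 6: 6+6=12, 6+9=15, 6+11=17, 6+12=18
a = 9: 9+9=18, 9+11=20, 9+12=21
a = 11: 11+11=22, 11+12=23
a = 12: 12+12=24
Distinct sums: {-10, -7, -6, -4, -3, -2, 1, 4, 5, 6, 7, 8, 9, 10, 11, 12, 15, 17, 18, 20, 21, 22, 23, 24}
|A + A| = 24

|A + A| = 24


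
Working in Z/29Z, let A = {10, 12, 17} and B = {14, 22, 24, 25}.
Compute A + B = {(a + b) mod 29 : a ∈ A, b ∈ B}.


Work in Z/29Z: reduce every sum a + b modulo 29.
Enumerate all 12 pairs:
a = 10: 10+14=24, 10+22=3, 10+24=5, 10+25=6
a = 12: 12+14=26, 12+22=5, 12+24=7, 12+25=8
a = 17: 17+14=2, 17+22=10, 17+24=12, 17+25=13
Distinct residues collected: {2, 3, 5, 6, 7, 8, 10, 12, 13, 24, 26}
|A + B| = 11 (out of 29 total residues).

A + B = {2, 3, 5, 6, 7, 8, 10, 12, 13, 24, 26}


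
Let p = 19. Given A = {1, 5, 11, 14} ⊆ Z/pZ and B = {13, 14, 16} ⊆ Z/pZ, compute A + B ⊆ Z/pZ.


Work in Z/19Z: reduce every sum a + b modulo 19.
Enumerate all 12 pairs:
a = 1: 1+13=14, 1+14=15, 1+16=17
a = 5: 5+13=18, 5+14=0, 5+16=2
a = 11: 11+13=5, 11+14=6, 11+16=8
a = 14: 14+13=8, 14+14=9, 14+16=11
Distinct residues collected: {0, 2, 5, 6, 8, 9, 11, 14, 15, 17, 18}
|A + B| = 11 (out of 19 total residues).

A + B = {0, 2, 5, 6, 8, 9, 11, 14, 15, 17, 18}


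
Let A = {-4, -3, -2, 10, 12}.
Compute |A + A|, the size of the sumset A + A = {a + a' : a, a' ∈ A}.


A + A = {a + a' : a, a' ∈ A}; |A| = 5.
General bounds: 2|A| - 1 ≤ |A + A| ≤ |A|(|A|+1)/2, i.e. 9 ≤ |A + A| ≤ 15.
Lower bound 2|A|-1 is attained iff A is an arithmetic progression.
Enumerate sums a + a' for a ≤ a' (symmetric, so this suffices):
a = -4: -4+-4=-8, -4+-3=-7, -4+-2=-6, -4+10=6, -4+12=8
a = -3: -3+-3=-6, -3+-2=-5, -3+10=7, -3+12=9
a = -2: -2+-2=-4, -2+10=8, -2+12=10
a = 10: 10+10=20, 10+12=22
a = 12: 12+12=24
Distinct sums: {-8, -7, -6, -5, -4, 6, 7, 8, 9, 10, 20, 22, 24}
|A + A| = 13

|A + A| = 13


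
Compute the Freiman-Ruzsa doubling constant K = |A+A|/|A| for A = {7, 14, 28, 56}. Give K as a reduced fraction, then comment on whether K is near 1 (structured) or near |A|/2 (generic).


|A| = 4.
Compute A + A by enumerating all 16 pairs.
A + A = {14, 21, 28, 35, 42, 56, 63, 70, 84, 112}, so |A + A| = 10.
K = |A + A| / |A| = 10/4 = 5/2 ≈ 2.5000.
Reference: AP of size 4 gives K = 7/4 ≈ 1.7500; a fully generic set of size 4 gives K ≈ 2.5000.

|A| = 4, |A + A| = 10, K = 10/4 = 5/2.


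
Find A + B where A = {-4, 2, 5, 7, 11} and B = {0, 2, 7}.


A + B = {a + b : a ∈ A, b ∈ B}.
Enumerate all |A|·|B| = 5·3 = 15 pairs (a, b) and collect distinct sums.
a = -4: -4+0=-4, -4+2=-2, -4+7=3
a = 2: 2+0=2, 2+2=4, 2+7=9
a = 5: 5+0=5, 5+2=7, 5+7=12
a = 7: 7+0=7, 7+2=9, 7+7=14
a = 11: 11+0=11, 11+2=13, 11+7=18
Collecting distinct sums: A + B = {-4, -2, 2, 3, 4, 5, 7, 9, 11, 12, 13, 14, 18}
|A + B| = 13

A + B = {-4, -2, 2, 3, 4, 5, 7, 9, 11, 12, 13, 14, 18}


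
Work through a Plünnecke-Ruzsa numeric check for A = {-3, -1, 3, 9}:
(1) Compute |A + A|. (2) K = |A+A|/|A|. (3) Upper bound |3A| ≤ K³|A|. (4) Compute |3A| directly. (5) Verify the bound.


|A| = 4.
Step 1: Compute A + A by enumerating all 16 pairs.
A + A = {-6, -4, -2, 0, 2, 6, 8, 12, 18}, so |A + A| = 9.
Step 2: Doubling constant K = |A + A|/|A| = 9/4 = 9/4 ≈ 2.2500.
Step 3: Plünnecke-Ruzsa gives |3A| ≤ K³·|A| = (2.2500)³ · 4 ≈ 45.5625.
Step 4: Compute 3A = A + A + A directly by enumerating all triples (a,b,c) ∈ A³; |3A| = 15.
Step 5: Check 15 ≤ 45.5625? Yes ✓.

K = 9/4, Plünnecke-Ruzsa bound K³|A| ≈ 45.5625, |3A| = 15, inequality holds.
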